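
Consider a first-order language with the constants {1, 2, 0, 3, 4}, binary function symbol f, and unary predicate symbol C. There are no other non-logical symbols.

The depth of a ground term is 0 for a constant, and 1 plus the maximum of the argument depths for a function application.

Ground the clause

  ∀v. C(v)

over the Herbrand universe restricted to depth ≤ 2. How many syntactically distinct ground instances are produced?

905

Ground terms of depth ≤ 2:
  Let N_k count ground terms of depth at most k. Each non-constant term of depth ≤ k is some function symbol applied to depth-≤(k−1) arguments, giving N_k = 5 + N_{k-1}^2.
  N_0 = 5
  N_1 = 5 + 5^2 = 30
  N_2 = 5 + 30^2 = 905
So there are 905 ground terms available for substitution.
The clause has 1 distinct variable (v), which appears in the body. In the free term algebra distinct substitutions yield syntactically distinct ground instances.
Number of ground instances = 905.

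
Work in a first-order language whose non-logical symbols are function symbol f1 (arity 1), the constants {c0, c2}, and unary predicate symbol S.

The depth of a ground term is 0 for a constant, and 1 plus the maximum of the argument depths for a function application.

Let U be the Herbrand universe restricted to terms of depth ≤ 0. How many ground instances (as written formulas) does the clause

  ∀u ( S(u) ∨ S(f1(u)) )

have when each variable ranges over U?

Ground terms of depth ≤ 0:
  Write N_k for the number of ground terms of depth ≤ k. A term of depth ≤ k is either a constant or a function symbol applied to arguments of depth ≤ k−1, so N_k = 2 + N_{k-1}.
  N_0 = 2
  Explicitly: c0, c2.
So there are 2 ground terms available for substitution.
The variable u ranges independently over the available ground terms, and distinct assignments produce distinct instances.
Number of ground instances = 2.

2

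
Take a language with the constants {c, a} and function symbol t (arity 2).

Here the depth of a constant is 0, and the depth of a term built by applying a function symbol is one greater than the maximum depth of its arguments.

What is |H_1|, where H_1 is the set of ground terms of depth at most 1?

If N_k denotes the number of depth-≤k ground terms, the 2 constants give N_0 = 2, and each function symbol of arity r contributes N_{k-1}^r new terms at level k: N_k = 2 + N_{k-1}^2.
N_0 = 2
N_1 = 2 + 2^2 = 6
Explicitly: c, a, t(c, c), t(c, a), t(a, c), t(a, a).

6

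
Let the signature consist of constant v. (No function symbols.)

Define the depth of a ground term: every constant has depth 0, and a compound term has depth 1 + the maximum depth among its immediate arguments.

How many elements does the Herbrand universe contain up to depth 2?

1

With no function symbols every ground term is a constant, so there is exactly 1 ground term at every depth bound.
N_0 = 1
N_1 = 1
N_2 = 1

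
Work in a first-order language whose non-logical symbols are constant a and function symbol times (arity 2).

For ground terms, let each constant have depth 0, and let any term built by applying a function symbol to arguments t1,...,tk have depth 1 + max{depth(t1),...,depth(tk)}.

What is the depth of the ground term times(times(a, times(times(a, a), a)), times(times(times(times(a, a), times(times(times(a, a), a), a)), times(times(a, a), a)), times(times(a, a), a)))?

7

depth(times(a, a)) = 1 + max(0, 0) = 1
depth(times(times(a, a), a)) = 1 + max(1, 0) = 2
depth(times(a, times(times(a, a), a))) = 1 + max(0, 2) = 3
depth(times(times(times(a, a), a), a)) = 1 + max(2, 0) = 3
depth(times(times(a, a), times(times(times(a, a), a), a))) = 1 + max(1, 3) = 4
depth(times(times(times(a, a), times(times(times(a, a), a), a)), times(times(a, a), a))) = 1 + max(4, 2) = 5
depth(times(times(times(times(a, a), times(times(times(a, a), a), a)), times(times(a, a), a)), times(times(a, a), a))) = 1 + max(5, 2) = 6
depth(times(times(a, times(times(a, a), a)), times(times(times(times(a, a), times(times(times(a, a), a), a)), times(times(a, a), a)), times(times(a, a), a)))) = 1 + max(3, 6) = 7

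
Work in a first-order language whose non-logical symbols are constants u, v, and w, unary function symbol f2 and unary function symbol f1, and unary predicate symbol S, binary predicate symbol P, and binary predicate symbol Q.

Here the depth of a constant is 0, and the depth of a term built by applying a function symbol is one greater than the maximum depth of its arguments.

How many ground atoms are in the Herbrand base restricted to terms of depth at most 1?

First count ground terms of depth ≤ 1.
Count level by level. With function symbols f2/1, f1/1, the terms of depth ≤ k are the 3 constants together with each function applied to depth-≤(k−1) tuples, so N_k = 3 + N_{k-1} + N_{k-1}.
N_0 = 3
N_1 = 3 + 3 + 3 = 9
So |H| = 9.
A ground atom is a predicate applied to a tuple of terms from H, so the count is the sum over predicates of |H|^arity:
  S: 9;  P: 9^2 = 81;  Q: 9^2 = 81
Total ground atoms: 9 + 81 + 81 = 171.

171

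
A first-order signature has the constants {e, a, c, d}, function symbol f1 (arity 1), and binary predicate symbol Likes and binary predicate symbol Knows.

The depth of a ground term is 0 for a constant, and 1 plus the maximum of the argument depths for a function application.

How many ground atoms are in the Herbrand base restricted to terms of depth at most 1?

First count ground terms of depth ≤ 1.
If N_k denotes the number of depth-≤k ground terms, the 4 constants give N_0 = 4, and each function symbol of arity r contributes N_{k-1}^r new terms at level k: N_k = 4 + N_{k-1}.
N_0 = 4
N_1 = 4 + 4 = 8
Explicitly: e, a, c, d, f1(e), f1(a), f1(c), f1(d).
So |H| = 8.
A ground atom is a predicate applied to a tuple of terms from H, so the count is the sum over predicates of |H|^arity:
  Likes: 8^2 = 64;  Knows: 8^2 = 64
Total ground atoms: 64 + 64 = 128.

128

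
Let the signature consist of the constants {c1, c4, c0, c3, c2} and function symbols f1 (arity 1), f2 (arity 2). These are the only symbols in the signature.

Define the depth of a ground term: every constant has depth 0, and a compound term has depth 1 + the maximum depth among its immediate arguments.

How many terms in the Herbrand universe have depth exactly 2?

Count level by level. With function symbols f1/1, f2/2, the terms of depth ≤ k are the 5 constants together with each function applied to depth-≤(k−1) tuples, so N_k = 5 + N_{k-1} + N_{k-1}^2.
N_0 = 5
N_1 = 5 + 5 + 5^2 = 35
N_2 = 5 + 35 + 35^2 = 1265
Terms of depth exactly 2: N_2 − N_1 = 1265 − 35 = 1230.

1230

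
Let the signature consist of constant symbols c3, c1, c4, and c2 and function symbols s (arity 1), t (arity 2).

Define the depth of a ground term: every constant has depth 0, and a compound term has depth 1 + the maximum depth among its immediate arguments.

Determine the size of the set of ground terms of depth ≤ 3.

Let N_k count ground terms of depth at most k. Each non-constant term of depth ≤ k is some function symbol applied to depth-≤(k−1) arguments, giving N_k = 4 + N_{k-1} + N_{k-1}^2.
N_0 = 4
N_1 = 4 + 4 + 4^2 = 24
N_2 = 4 + 24 + 24^2 = 604
N_3 = 4 + 604 + 604^2 = 365424

365424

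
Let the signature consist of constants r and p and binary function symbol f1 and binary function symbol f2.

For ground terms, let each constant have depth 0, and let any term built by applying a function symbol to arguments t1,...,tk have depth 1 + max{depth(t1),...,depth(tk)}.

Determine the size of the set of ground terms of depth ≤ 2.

Let N_k count ground terms of depth at most k. Each non-constant term of depth ≤ k is some function symbol applied to depth-≤(k−1) arguments, giving N_k = 2 + N_{k-1}^2 + N_{k-1}^2.
N_0 = 2
N_1 = 2 + 2^2 + 2^2 = 10
N_2 = 2 + 10^2 + 10^2 = 202

202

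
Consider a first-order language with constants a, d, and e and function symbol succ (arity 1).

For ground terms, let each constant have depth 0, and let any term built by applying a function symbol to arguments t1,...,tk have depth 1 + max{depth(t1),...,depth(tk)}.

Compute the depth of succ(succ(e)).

depth(succ(e)) = 1 + depth(e) = 1 + 0 = 1
depth(succ(succ(e))) = 1 + depth(succ(e)) = 1 + 1 = 2

2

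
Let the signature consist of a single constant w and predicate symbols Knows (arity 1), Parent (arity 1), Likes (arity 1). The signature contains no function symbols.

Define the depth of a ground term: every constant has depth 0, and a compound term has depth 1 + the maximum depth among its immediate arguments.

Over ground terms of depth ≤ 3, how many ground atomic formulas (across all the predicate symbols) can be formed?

3

First count ground terms of depth ≤ 3.
With no function symbols every ground term is a constant, so there is exactly 1 ground term at every depth bound.
N_0 = 1
N_1 = 1
N_2 = 1
N_3 = 1
Explicitly: w.
So |H| = 1.
A ground atom is a predicate applied to a tuple of terms from H, so the count is the sum over predicates of |H|^arity:
  Knows: 1;  Parent: 1;  Likes: 1
Total ground atoms: 1 + 1 + 1 = 3.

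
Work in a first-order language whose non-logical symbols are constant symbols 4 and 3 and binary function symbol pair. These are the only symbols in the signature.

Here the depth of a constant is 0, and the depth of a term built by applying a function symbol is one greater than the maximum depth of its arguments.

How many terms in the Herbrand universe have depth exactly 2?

Let N_k count ground terms of depth at most k. Each non-constant term of depth ≤ k is some function symbol applied to depth-≤(k−1) arguments, giving N_k = 2 + N_{k-1}^2.
N_0 = 2
N_1 = 2 + 2^2 = 6
N_2 = 2 + 6^2 = 38
Terms of depth exactly 2: N_2 − N_1 = 38 − 6 = 32.

32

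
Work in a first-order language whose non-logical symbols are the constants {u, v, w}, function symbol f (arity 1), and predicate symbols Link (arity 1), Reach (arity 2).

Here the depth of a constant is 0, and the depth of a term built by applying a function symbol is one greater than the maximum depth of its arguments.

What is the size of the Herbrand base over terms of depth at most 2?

90

First count ground terms of depth ≤ 2.
If N_k denotes the number of depth-≤k ground terms, the 3 constants give N_0 = 3, and each function symbol of arity r contributes N_{k-1}^r new terms at level k: N_k = 3 + N_{k-1}.
N_0 = 3
N_1 = 3 + 3 = 6
N_2 = 3 + 6 = 9
Explicitly: u, v, w, f(u), f(v), f(w), f(f(u)), f(f(v)), f(f(w)).
So |H| = 9.
For each predicate symbol, the number of ground atoms is |H| raised to its arity; summing:
  Link: 9;  Reach: 9^2 = 81
Total ground atoms: 9 + 81 = 90.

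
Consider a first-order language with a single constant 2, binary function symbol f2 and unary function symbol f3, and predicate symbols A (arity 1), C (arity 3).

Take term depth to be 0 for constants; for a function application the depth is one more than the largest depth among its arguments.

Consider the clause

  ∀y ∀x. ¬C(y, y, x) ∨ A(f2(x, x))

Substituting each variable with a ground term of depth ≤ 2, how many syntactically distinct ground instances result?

Ground terms of depth ≤ 2:
  Write N_k for the number of ground terms of depth ≤ k. A term of depth ≤ k is either a constant or a function symbol applied to arguments of depth ≤ k−1, so N_k = 1 + N_{k-1}^2 + N_{k-1}.
  N_0 = 1
  N_1 = 1 + 1^2 + 1 = 3
  N_2 = 1 + 3^2 + 3 = 13
So there are 13 ground terms available for substitution.
The body mentions every one of the 2 quantified variables; since ground terms form a free algebra, no two substitutions collapse to the same formula.
Number of ground instances = 13^2 = 169.

169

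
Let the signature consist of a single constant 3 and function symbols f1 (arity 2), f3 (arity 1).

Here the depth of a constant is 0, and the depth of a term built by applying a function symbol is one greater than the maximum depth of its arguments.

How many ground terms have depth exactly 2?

Write N_k for the number of ground terms of depth ≤ k. A term of depth ≤ k is either a constant or a function symbol applied to arguments of depth ≤ k−1, so N_k = 1 + N_{k-1}^2 + N_{k-1}.
N_0 = 1
N_1 = 1 + 1^2 + 1 = 3
N_2 = 1 + 3^2 + 3 = 13
Terms of depth exactly 2: N_2 − N_1 = 13 − 3 = 10.

10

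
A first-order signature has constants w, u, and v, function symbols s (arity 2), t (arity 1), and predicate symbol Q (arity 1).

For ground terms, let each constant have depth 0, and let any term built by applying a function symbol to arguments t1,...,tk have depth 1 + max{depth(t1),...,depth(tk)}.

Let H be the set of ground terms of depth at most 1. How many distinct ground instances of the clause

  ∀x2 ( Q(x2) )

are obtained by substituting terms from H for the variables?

15

Ground terms of depth ≤ 1:
  Count level by level. With function symbols s/2, t/1, the terms of depth ≤ k are the 3 constants together with each function applied to depth-≤(k−1) tuples, so N_k = 3 + N_{k-1}^2 + N_{k-1}.
  N_0 = 3
  N_1 = 3 + 3^2 + 3 = 15
So there are 15 ground terms available for substitution.
There is 1 variable to instantiate (x2),  occurring in at least one literal, so different choices give different ground instances.
Number of ground instances = 15.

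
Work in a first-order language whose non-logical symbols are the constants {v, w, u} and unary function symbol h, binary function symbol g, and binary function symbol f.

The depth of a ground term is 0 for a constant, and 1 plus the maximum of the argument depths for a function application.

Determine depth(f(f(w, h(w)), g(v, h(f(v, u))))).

4

depth(h(w)) = 1 + depth(w) = 1 + 0 = 1
depth(f(w, h(w))) = 1 + max(0, 1) = 2
depth(f(v, u)) = 1 + max(0, 0) = 1
depth(h(f(v, u))) = 1 + depth(f(v, u)) = 1 + 1 = 2
depth(g(v, h(f(v, u)))) = 1 + max(0, 2) = 3
depth(f(f(w, h(w)), g(v, h(f(v, u))))) = 1 + max(2, 3) = 4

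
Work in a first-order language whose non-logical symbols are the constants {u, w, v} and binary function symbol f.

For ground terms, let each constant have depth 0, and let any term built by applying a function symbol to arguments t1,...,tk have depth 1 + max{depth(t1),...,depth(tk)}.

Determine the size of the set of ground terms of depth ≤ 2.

Let N_k = |{terms of depth ≤ k}|. Then N_0 = 3 and N_k = 3 + N_{k-1}^2 for k ≥ 1 (one summand per function symbol, arity giving the exponent).
N_0 = 3
N_1 = 3 + 3^2 = 12
N_2 = 3 + 12^2 = 147

147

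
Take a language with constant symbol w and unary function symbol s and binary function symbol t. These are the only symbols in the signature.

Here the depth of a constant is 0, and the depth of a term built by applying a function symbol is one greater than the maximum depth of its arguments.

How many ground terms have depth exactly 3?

170

Let N_k count ground terms of depth at most k. Each non-constant term of depth ≤ k is some function symbol applied to depth-≤(k−1) arguments, giving N_k = 1 + N_{k-1} + N_{k-1}^2.
N_0 = 1
N_1 = 1 + 1 + 1^2 = 3
N_2 = 1 + 3 + 3^2 = 13
N_3 = 1 + 13 + 13^2 = 183
Terms of depth exactly 3: N_3 − N_2 = 183 − 13 = 170.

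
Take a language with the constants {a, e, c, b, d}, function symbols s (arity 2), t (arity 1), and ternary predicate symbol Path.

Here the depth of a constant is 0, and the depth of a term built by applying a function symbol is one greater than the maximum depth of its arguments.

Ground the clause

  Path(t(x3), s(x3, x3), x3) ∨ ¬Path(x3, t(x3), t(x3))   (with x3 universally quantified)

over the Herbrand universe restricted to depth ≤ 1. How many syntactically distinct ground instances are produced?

35

Ground terms of depth ≤ 1:
  Let N_k = |{terms of depth ≤ k}|. Then N_0 = 5 and N_k = 5 + N_{k-1}^2 + N_{k-1} for k ≥ 1 (one summand per function symbol, arity giving the exponent).
  N_0 = 5
  N_1 = 5 + 5^2 + 5 = 35
So there are 35 ground terms available for substitution.
The clause has 1 distinct variable (x3), which appears in the body. In the free term algebra distinct substitutions yield syntactically distinct ground instances.
Number of ground instances = 35.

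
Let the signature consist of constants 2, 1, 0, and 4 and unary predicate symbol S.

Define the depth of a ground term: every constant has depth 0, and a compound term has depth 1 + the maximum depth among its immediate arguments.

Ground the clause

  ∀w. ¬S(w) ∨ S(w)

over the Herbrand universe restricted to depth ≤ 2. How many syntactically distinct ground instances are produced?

4

Ground terms of depth ≤ 2:
  With no function symbols every ground term is a constant, so there are exactly 4 ground terms at every depth bound.
  N_0 = 4
  N_1 = 4
  N_2 = 4
So there are 4 ground terms available for substitution.
There is 1 variable to instantiate (w),  occurring in at least one literal, so different choices give different ground instances.
Number of ground instances = 4.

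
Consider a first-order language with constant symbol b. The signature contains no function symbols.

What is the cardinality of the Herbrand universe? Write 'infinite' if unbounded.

1

There are no function symbols, so the only ground term is the single constant.
The Herbrand universe is {b}, finite with 1 element.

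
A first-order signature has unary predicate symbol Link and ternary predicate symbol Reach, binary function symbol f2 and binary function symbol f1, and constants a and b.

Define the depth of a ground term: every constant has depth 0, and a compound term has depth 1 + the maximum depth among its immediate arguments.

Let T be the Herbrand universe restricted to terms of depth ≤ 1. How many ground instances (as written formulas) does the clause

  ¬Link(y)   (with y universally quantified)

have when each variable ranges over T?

10

Ground terms of depth ≤ 1:
  Let N_k count ground terms of depth at most k. Each non-constant term of depth ≤ k is some function symbol applied to depth-≤(k−1) arguments, giving N_k = 2 + N_{k-1}^2 + N_{k-1}^2.
  N_0 = 2
  N_1 = 2 + 2^2 + 2^2 = 10
  Explicitly: a, b, f2(a, a), f2(a, b), f2(b, a), f2(b, b), f1(a, a), f1(a, b), f1(b, a), f1(b, b).
So there are 10 ground terms available for substitution.
The clause has 1 distinct variable (y), which appears in the body. In the free term algebra distinct substitutions yield syntactically distinct ground instances.
Number of ground instances = 10.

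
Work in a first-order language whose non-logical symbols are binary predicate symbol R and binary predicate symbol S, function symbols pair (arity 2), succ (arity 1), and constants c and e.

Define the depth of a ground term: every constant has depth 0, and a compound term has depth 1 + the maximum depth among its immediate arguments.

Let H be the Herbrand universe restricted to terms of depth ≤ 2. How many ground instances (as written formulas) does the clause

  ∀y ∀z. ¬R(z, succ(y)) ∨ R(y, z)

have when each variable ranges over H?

5476

Ground terms of depth ≤ 2:
  Let N_k = |{terms of depth ≤ k}|. Then N_0 = 2 and N_k = 2 + N_{k-1}^2 + N_{k-1} for k ≥ 1 (one summand per function symbol, arity giving the exponent).
  N_0 = 2
  N_1 = 2 + 2^2 + 2 = 8
  N_2 = 2 + 8^2 + 8 = 74
So there are 74 ground terms available for substitution.
There are 2 variables to instantiate (y, z), each occurring in at least one literal, so different choices give different ground instances.
Number of ground instances = 74^2 = 5476.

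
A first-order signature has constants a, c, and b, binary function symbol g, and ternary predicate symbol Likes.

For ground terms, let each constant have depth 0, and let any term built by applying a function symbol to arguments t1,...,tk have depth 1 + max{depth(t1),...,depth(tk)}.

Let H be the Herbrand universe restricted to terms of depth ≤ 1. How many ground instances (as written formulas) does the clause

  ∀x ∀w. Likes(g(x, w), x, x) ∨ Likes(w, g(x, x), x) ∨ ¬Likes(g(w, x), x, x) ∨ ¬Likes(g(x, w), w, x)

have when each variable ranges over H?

144

Ground terms of depth ≤ 1:
  If N_k denotes the number of depth-≤k ground terms, the 3 constants give N_0 = 3, and each function symbol of arity r contributes N_{k-1}^r new terms at level k: N_k = 3 + N_{k-1}^2.
  N_0 = 3
  N_1 = 3 + 3^2 = 12
  Explicitly: a, c, b, g(a, a), g(a, c), g(a, b), g(c, a), g(c, c), g(c, b), g(b, a), g(b, c), g(b, b).
So there are 12 ground terms available for substitution.
Each of x, w ranges independently over the available ground terms, and distinct assignments produce distinct instances.
Number of ground instances = 12^2 = 144.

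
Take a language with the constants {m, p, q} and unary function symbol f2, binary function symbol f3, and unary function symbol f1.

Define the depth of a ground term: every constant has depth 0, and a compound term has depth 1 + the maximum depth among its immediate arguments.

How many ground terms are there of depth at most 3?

Let N_k = |{terms of depth ≤ k}|. Then N_0 = 3 and N_k = 3 + N_{k-1} + N_{k-1}^2 + N_{k-1} for k ≥ 1 (one summand per function symbol, arity giving the exponent).
N_0 = 3
N_1 = 3 + 3 + 3^2 + 3 = 18
N_2 = 3 + 18 + 18^2 + 18 = 363
N_3 = 3 + 363 + 363^2 + 363 = 132498

132498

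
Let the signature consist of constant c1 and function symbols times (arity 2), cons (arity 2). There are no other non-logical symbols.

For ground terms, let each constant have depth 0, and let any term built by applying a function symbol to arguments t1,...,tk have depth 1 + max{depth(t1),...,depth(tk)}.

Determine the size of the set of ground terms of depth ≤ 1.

If N_k denotes the number of depth-≤k ground terms, the 1 constant gives N_0 = 1, and each function symbol of arity r contributes N_{k-1}^r new terms at level k: N_k = 1 + N_{k-1}^2 + N_{k-1}^2.
N_0 = 1
N_1 = 1 + 1^2 + 1^2 = 3

3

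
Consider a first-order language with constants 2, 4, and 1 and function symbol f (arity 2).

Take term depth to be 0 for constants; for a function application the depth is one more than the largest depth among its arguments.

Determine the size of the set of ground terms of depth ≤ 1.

Let N_k count ground terms of depth at most k. Each non-constant term of depth ≤ k is some function symbol applied to depth-≤(k−1) arguments, giving N_k = 3 + N_{k-1}^2.
N_0 = 3
N_1 = 3 + 3^2 = 12
Explicitly: 2, 4, 1, f(2, 2), f(2, 4), f(2, 1), f(4, 2), f(4, 4), f(4, 1), f(1, 2), f(1, 4), f(1, 1).

12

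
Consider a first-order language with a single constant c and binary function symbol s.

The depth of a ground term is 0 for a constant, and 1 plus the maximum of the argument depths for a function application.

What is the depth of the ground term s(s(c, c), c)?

depth(s(c, c)) = 1 + max(0, 0) = 1
depth(s(s(c, c), c)) = 1 + max(1, 0) = 2

2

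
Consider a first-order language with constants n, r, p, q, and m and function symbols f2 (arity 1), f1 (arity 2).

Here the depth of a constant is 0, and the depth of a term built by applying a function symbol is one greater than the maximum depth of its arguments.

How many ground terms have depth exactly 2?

If N_k denotes the number of depth-≤k ground terms, the 5 constants give N_0 = 5, and each function symbol of arity r contributes N_{k-1}^r new terms at level k: N_k = 5 + N_{k-1} + N_{k-1}^2.
N_0 = 5
N_1 = 5 + 5 + 5^2 = 35
N_2 = 5 + 35 + 35^2 = 1265
Terms of depth exactly 2: N_2 − N_1 = 1265 − 35 = 1230.

1230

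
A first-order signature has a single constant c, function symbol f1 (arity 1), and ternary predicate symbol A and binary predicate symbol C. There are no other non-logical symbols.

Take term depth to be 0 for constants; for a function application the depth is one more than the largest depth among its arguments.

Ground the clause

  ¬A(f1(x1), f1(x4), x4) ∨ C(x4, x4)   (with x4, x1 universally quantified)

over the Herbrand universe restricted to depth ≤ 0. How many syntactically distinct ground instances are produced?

1

Ground terms of depth ≤ 0:
  Let N_k count ground terms of depth at most k. Each non-constant term of depth ≤ k is some function symbol applied to depth-≤(k−1) arguments, giving N_k = 1 + N_{k-1}.
  N_0 = 1
  Explicitly: c.
So there is exactly 1 ground term available for substitution.
The clause has 2 distinct variables (x4, x1), each appearing in the body. In the free term algebra distinct substitutions yield syntactically distinct ground instances.
Number of ground instances = 1^2 = 1.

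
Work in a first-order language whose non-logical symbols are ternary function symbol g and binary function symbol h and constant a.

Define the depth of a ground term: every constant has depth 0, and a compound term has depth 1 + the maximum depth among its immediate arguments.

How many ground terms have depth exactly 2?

Let N_k = |{terms of depth ≤ k}|. Then N_0 = 1 and N_k = 1 + N_{k-1}^3 + N_{k-1}^2 for k ≥ 1 (one summand per function symbol, arity giving the exponent).
N_0 = 1
N_1 = 1 + 1^3 + 1^2 = 3
N_2 = 1 + 3^3 + 3^2 = 37
Terms of depth exactly 2: N_2 − N_1 = 37 − 3 = 34.

34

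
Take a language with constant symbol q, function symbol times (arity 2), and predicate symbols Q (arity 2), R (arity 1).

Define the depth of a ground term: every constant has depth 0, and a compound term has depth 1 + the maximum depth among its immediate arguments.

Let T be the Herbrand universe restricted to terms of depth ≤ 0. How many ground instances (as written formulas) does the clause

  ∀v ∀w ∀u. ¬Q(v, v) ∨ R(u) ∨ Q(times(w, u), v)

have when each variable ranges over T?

Ground terms of depth ≤ 0:
  If N_k denotes the number of depth-≤k ground terms, the 1 constant gives N_0 = 1, and each function symbol of arity r contributes N_{k-1}^r new terms at level k: N_k = 1 + N_{k-1}^2.
  N_0 = 1
So there is exactly 1 ground term available for substitution.
Each of v, w, u ranges independently over the available ground terms, and distinct assignments produce distinct instances.
Number of ground instances = 1^3 = 1.

1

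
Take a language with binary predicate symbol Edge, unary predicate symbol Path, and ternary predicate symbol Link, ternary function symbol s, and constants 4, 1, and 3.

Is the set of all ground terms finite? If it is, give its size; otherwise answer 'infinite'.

infinite

The signature has at least one function symbol (s, arity 3) and at least one constant (4).
Iterating s gives infinitely many distinct ground terms: 4, s(4, 4, 4), s(s(4, 4, 4), s(4, 4, 4), s(4, 4, 4)), ...
So the Herbrand universe is infinite.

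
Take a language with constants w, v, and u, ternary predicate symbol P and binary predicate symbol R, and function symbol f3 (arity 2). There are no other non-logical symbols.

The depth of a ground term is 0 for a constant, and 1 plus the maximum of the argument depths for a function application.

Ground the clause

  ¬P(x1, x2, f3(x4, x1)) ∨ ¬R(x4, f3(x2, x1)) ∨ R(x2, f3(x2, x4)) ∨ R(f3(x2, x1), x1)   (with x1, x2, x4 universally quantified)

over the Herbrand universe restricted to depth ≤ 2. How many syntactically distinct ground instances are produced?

3176523

Ground terms of depth ≤ 2:
  Write N_k for the number of ground terms of depth ≤ k. A term of depth ≤ k is either a constant or a function symbol applied to arguments of depth ≤ k−1, so N_k = 3 + N_{k-1}^2.
  N_0 = 3
  N_1 = 3 + 3^2 = 12
  N_2 = 3 + 12^2 = 147
So there are 147 ground terms available for substitution.
There are 3 variables to instantiate (x1, x2, x4), each occurring in at least one literal, so different choices give different ground instances.
Number of ground instances = 147^3 = 3176523.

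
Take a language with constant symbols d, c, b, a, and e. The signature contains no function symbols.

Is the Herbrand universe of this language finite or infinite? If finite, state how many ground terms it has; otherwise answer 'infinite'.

There are no function symbols, so every ground term is one of the 5 constants.
The Herbrand universe is {d, c, b, a, e}, which is finite with 5 elements.

5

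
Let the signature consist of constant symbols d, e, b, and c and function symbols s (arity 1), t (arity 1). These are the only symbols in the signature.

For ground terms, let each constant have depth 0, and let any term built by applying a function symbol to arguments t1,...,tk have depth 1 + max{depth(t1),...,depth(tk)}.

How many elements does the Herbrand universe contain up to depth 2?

If N_k denotes the number of depth-≤k ground terms, the 4 constants give N_0 = 4, and each function symbol of arity r contributes N_{k-1}^r new terms at level k: N_k = 4 + N_{k-1} + N_{k-1}.
N_0 = 4
N_1 = 4 + 4 + 4 = 12
N_2 = 4 + 12 + 12 = 28

28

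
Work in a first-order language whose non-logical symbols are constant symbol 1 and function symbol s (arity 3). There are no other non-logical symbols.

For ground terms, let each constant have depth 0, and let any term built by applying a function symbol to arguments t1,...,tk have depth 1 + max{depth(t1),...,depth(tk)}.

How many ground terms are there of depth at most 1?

2

Write N_k for the number of ground terms of depth ≤ k. A term of depth ≤ k is either a constant or a function symbol applied to arguments of depth ≤ k−1, so N_k = 1 + N_{k-1}^3.
N_0 = 1
N_1 = 1 + 1^3 = 2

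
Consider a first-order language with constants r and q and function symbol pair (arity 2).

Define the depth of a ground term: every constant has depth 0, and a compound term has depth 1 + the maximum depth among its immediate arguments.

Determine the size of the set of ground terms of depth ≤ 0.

2

If N_k denotes the number of depth-≤k ground terms, the 2 constants give N_0 = 2, and each function symbol of arity r contributes N_{k-1}^r new terms at level k: N_k = 2 + N_{k-1}^2.
N_0 = 2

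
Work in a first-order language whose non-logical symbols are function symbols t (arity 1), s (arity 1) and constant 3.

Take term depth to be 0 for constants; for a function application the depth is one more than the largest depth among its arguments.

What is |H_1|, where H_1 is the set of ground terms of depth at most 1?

Write N_k for the number of ground terms of depth ≤ k. A term of depth ≤ k is either a constant or a function symbol applied to arguments of depth ≤ k−1, so N_k = 1 + N_{k-1} + N_{k-1}.
N_0 = 1
N_1 = 1 + 1 + 1 = 3
Explicitly: 3, t(3), s(3).

3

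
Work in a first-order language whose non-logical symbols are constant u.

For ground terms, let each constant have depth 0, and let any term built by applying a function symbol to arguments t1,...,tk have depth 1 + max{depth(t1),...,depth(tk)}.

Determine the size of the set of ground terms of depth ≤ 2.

1

With no function symbols every ground term is a constant, so there is exactly 1 ground term at every depth bound.
N_0 = 1
N_1 = 1
N_2 = 1
Explicitly: u.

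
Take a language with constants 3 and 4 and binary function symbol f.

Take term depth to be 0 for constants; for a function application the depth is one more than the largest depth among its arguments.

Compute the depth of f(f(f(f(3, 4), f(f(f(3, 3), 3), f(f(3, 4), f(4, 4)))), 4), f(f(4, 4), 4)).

depth(f(3, 4)) = 1 + max(0, 0) = 1
depth(f(3, 3)) = 1 + max(0, 0) = 1
depth(f(f(3, 3), 3)) = 1 + max(1, 0) = 2
depth(f(4, 4)) = 1 + max(0, 0) = 1
depth(f(f(3, 4), f(4, 4))) = 1 + max(1, 1) = 2
depth(f(f(f(3, 3), 3), f(f(3, 4), f(4, 4)))) = 1 + max(2, 2) = 3
depth(f(f(3, 4), f(f(f(3, 3), 3), f(f(3, 4), f(4, 4))))) = 1 + max(1, 3) = 4
depth(f(f(f(3, 4), f(f(f(3, 3), 3), f(f(3, 4), f(4, 4)))), 4)) = 1 + max(4, 0) = 5
depth(f(f(4, 4), 4)) = 1 + max(1, 0) = 2
depth(f(f(f(f(3, 4), f(f(f(3, 3), 3), f(f(3, 4), f(4, 4)))), 4), f(f(4, 4), 4))) = 1 + max(5, 2) = 6

6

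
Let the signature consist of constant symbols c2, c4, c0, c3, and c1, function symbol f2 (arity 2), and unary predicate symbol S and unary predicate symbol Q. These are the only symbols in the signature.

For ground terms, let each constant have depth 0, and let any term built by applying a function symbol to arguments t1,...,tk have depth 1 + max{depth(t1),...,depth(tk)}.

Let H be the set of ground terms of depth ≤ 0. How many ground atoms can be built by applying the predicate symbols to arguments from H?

10

First count ground terms of depth ≤ 0.
Let N_k = |{terms of depth ≤ k}|. Then N_0 = 5 and N_k = 5 + N_{k-1}^2 for k ≥ 1 (one summand per function symbol, arity giving the exponent).
N_0 = 5
Explicitly: c2, c4, c0, c3, c1.
So |H| = 5.
For each predicate symbol, the number of ground atoms is |H| raised to its arity; summing:
  S: 5;  Q: 5
Total ground atoms: 5 + 5 = 10.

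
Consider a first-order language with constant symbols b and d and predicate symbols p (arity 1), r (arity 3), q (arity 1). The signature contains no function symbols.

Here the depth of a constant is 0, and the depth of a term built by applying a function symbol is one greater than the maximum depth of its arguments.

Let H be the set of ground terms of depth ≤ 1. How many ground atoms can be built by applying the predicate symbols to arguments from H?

First count ground terms of depth ≤ 1.
With no function symbols every ground term is a constant, so there are exactly 2 ground terms at every depth bound.
N_0 = 2
N_1 = 2
Explicitly: b, d.
So |H| = 2.
For each predicate symbol, the number of ground atoms is |H| raised to its arity; summing:
  p: 2;  r: 2^3 = 8;  q: 2
Total ground atoms: 2 + 8 + 2 = 12.

12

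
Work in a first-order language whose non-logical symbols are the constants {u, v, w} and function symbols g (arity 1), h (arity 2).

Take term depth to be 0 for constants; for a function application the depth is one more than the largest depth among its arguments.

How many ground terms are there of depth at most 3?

59295

Let N_k count ground terms of depth at most k. Each non-constant term of depth ≤ k is some function symbol applied to depth-≤(k−1) arguments, giving N_k = 3 + N_{k-1} + N_{k-1}^2.
N_0 = 3
N_1 = 3 + 3 + 3^2 = 15
N_2 = 3 + 15 + 15^2 = 243
N_3 = 3 + 243 + 243^2 = 59295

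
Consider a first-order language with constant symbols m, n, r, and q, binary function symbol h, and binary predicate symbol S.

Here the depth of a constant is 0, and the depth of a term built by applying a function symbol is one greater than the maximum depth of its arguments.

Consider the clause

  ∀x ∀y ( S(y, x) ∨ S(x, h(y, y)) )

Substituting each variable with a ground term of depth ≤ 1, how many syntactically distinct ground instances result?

400

Ground terms of depth ≤ 1:
  Write N_k for the number of ground terms of depth ≤ k. A term of depth ≤ k is either a constant or a function symbol applied to arguments of depth ≤ k−1, so N_k = 4 + N_{k-1}^2.
  N_0 = 4
  N_1 = 4 + 4^2 = 20
So there are 20 ground terms available for substitution.
Each of x, y ranges independently over the available ground terms, and distinct assignments produce distinct instances.
Number of ground instances = 20^2 = 400.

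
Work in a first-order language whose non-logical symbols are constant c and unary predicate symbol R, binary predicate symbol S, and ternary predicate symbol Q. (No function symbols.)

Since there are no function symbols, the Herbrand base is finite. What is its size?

With no function symbols, the Herbrand universe is just the 1 constant.
Ground atoms per predicate: R: 1, S: 1^2 = 1, Q: 1^3 = 1.
Herbrand base size = 1 + 1 + 1 = 3.

3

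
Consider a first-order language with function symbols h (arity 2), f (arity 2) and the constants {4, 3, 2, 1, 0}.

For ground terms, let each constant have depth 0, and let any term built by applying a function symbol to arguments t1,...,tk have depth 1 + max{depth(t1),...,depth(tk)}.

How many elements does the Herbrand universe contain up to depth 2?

Let N_k = |{terms of depth ≤ k}|. Then N_0 = 5 and N_k = 5 + N_{k-1}^2 + N_{k-1}^2 for k ≥ 1 (one summand per function symbol, arity giving the exponent).
N_0 = 5
N_1 = 5 + 5^2 + 5^2 = 55
N_2 = 5 + 55^2 + 55^2 = 6055

6055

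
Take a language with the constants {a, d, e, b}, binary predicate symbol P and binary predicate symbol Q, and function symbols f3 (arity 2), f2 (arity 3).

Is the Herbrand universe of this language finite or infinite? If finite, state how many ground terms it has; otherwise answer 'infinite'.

The signature has at least one function symbol (f3, arity 2) and at least one constant (a).
Iterating f3 gives infinitely many distinct ground terms: a, f3(a, a), f3(f3(a, a), f3(a, a)), ...
So the Herbrand universe is infinite.

infinite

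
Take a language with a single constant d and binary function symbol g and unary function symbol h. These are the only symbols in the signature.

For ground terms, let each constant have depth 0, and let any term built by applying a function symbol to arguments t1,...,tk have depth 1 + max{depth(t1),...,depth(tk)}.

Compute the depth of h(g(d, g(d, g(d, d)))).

depth(g(d, d)) = 1 + max(0, 0) = 1
depth(g(d, g(d, d))) = 1 + max(0, 1) = 2
depth(g(d, g(d, g(d, d)))) = 1 + max(0, 2) = 3
depth(h(g(d, g(d, g(d, d))))) = 1 + depth(g(d, g(d, g(d, d)))) = 1 + 3 = 4

4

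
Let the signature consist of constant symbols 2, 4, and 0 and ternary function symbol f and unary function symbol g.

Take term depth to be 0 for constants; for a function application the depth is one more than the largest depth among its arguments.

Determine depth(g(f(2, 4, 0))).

2

depth(f(2, 4, 0)) = 1 + max(0, 0, 0) = 1
depth(g(f(2, 4, 0))) = 1 + depth(f(2, 4, 0)) = 1 + 1 = 2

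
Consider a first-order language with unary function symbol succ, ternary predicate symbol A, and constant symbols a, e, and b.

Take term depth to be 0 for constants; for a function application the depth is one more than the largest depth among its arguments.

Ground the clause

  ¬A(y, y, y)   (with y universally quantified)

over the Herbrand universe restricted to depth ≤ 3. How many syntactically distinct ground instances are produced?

12

Ground terms of depth ≤ 3:
  Let N_k count ground terms of depth at most k. Each non-constant term of depth ≤ k is some function symbol applied to depth-≤(k−1) arguments, giving N_k = 3 + N_{k-1}.
  N_0 = 3
  N_1 = 3 + 3 = 6
  N_2 = 3 + 6 = 9
  N_3 = 3 + 9 = 12
  Explicitly: a, e, b, succ(a), succ(e), succ(b), succ(succ(a)), succ(succ(e)), succ(succ(b)), succ(succ(succ(a))), succ(succ(succ(e))), succ(succ(succ(b))).
So there are 12 ground terms available for substitution.
The clause has 1 distinct variable (y), which appears in the body. In the free term algebra distinct substitutions yield syntactically distinct ground instances.
Number of ground instances = 12.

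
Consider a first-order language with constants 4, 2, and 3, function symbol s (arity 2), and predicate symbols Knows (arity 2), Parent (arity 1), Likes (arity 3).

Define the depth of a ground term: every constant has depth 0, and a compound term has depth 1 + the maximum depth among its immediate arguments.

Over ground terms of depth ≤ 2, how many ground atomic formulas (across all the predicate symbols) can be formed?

First count ground terms of depth ≤ 2.
Count level by level. With function symbols s/2, the terms of depth ≤ k are the 3 constants together with each function applied to depth-≤(k−1) tuples, so N_k = 3 + N_{k-1}^2.
N_0 = 3
N_1 = 3 + 3^2 = 12
N_2 = 3 + 12^2 = 147
So |H| = 147.
A ground atom is a predicate applied to a tuple of terms from H, so the count is the sum over predicates of |H|^arity:
  Knows: 147^2 = 21609;  Parent: 147;  Likes: 147^3 = 3176523
Total ground atoms: 21609 + 147 + 3176523 = 3198279.

3198279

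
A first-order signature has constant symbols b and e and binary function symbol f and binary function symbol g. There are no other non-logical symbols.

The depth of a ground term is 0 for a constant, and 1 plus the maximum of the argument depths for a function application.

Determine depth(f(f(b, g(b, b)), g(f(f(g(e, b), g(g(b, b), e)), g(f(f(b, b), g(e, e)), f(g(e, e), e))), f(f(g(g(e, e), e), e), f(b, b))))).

6

depth(g(b, b)) = 1 + max(0, 0) = 1
depth(f(b, g(b, b))) = 1 + max(0, 1) = 2
depth(g(e, b)) = 1 + max(0, 0) = 1
depth(g(g(b, b), e)) = 1 + max(1, 0) = 2
depth(f(g(e, b), g(g(b, b), e))) = 1 + max(1, 2) = 3
depth(f(b, b)) = 1 + max(0, 0) = 1
depth(g(e, e)) = 1 + max(0, 0) = 1
depth(f(f(b, b), g(e, e))) = 1 + max(1, 1) = 2
depth(f(g(e, e), e)) = 1 + max(1, 0) = 2
depth(g(f(f(b, b), g(e, e)), f(g(e, e), e))) = 1 + max(2, 2) = 3
depth(f(f(g(e, b), g(g(b, b), e)), g(f(f(b, b), g(e, e)), f(g(e, e), e)))) = 1 + max(3, 3) = 4
depth(g(g(e, e), e)) = 1 + max(1, 0) = 2
depth(f(g(g(e, e), e), e)) = 1 + max(2, 0) = 3
depth(f(f(g(g(e, e), e), e), f(b, b))) = 1 + max(3, 1) = 4
depth(g(f(f(g(e, b), g(g(b, b), e)), g(f(f(b, b), g(e, e)), f(g(e, e), e))), f(f(g(g(e, e), e), e), f(b, b)))) = 1 + max(4, 4) = 5
depth(f(f(b, g(b, b)), g(f(f(g(e, b), g(g(b, b), e)), g(f(f(b, b), g(e, e)), f(g(e, e), e))), f(f(g(g(e, e), e), e), f(b, b))))) = 1 + max(2, 5) = 6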